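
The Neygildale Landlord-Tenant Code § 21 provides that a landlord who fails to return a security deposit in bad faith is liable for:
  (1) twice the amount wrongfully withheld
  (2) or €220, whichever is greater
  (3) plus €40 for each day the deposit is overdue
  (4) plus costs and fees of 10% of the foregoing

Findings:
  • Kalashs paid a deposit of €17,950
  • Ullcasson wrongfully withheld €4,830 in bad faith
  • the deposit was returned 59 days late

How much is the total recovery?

Doubled: 2 × €4,830 = €9,660
Minimum €220: €9,660 meets the minimum, no increase.
Late-return penalty: 59 × €40 = €2,360
Damages plus late penalty: €9,660 + €2,360 = €12,020
Costs and fees: 10% of €12,020 = €1,202
Total recovery: €12,020 + €1,202 = €13,222

€13,222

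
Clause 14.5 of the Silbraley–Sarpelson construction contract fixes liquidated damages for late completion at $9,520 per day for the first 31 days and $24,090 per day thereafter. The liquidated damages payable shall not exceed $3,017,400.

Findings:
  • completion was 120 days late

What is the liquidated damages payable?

Liquidated damages: $2,439,130

First 31 days: 31 × $9,520 = $295,120
Remaining days: (120 − 31) × $24,090 = $2,144,010
Accrued per-day damages: $295,120 + $2,144,010 = $2,439,130
Cap at $3,017,400: $2,439,130 is within the cap, no reduction.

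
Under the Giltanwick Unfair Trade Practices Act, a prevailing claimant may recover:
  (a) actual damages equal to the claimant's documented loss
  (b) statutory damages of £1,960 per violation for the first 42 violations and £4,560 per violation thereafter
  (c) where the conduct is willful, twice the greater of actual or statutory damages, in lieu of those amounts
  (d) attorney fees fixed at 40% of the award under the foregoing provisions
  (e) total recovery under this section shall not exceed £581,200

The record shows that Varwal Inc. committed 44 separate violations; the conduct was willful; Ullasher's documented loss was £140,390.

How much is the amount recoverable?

£393,092

First 42 violations: 42 × £1,960 = £82,320
Remaining violations: (44 − 42) × £4,560 = £9,120
Statutory damages: £82,320 + £9,120 = £91,440
Greater of actual damages (£140,390) or statutory damages (£91,440): £140,390
Doubled: 2 × £140,390 = £280,780
Attorney fees: 40% of £280,780 = £112,312
Total before cap: £280,780 + £112,312 = £393,092
Cap at £581,200: £393,092 is within the cap, no reduction.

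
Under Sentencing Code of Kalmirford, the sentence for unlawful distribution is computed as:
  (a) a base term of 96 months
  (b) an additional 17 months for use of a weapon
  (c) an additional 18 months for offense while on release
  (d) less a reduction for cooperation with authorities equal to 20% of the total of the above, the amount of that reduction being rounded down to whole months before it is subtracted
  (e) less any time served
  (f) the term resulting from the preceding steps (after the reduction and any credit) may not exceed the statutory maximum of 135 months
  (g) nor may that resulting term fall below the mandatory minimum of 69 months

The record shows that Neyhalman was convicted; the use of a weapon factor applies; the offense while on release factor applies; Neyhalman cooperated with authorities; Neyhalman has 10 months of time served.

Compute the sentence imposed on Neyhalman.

95 months

Use of a weapon enhancement: +17 months
Offense while on release enhancement: +18 months
Adjusted term: 96 months + 17 months + 18 months = 131 months
Cooperation with authorities reduction: 20% of 131 months = 26 months (rounded down)
After reduction: 131 − 26 = 105 months
Less time served: 105 months − 10 months = 95 months
Cap at 135 months: 95 months is within the cap, no reduction.
Minimum 69 months: 95 months meets the minimum, no increase.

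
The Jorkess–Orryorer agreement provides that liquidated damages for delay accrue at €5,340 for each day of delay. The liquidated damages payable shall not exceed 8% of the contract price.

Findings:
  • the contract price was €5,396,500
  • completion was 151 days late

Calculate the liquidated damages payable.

€431,720

Per-day damages: 151 × €5,340 = €806,340
Cap: 8% of €5,396,500 = €431,720
Cap at €431,720: €806,340 exceeds the cap → €431,720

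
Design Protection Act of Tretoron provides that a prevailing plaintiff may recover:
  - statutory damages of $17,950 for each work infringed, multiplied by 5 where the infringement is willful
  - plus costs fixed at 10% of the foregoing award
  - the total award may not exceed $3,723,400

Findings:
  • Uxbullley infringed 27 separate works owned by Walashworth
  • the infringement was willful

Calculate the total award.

Statutory damages: 27 × $17,950 = $484,650
Multiplied by 5: 5 × $484,650 = $2,423,250
Costs: 10% of $2,423,250 = $242,325
Award plus costs: $2,423,250 + $242,325 = $2,665,575
Cap at $3,723,400: $2,665,575 is within the cap, no reduction.

Award: $2,665,575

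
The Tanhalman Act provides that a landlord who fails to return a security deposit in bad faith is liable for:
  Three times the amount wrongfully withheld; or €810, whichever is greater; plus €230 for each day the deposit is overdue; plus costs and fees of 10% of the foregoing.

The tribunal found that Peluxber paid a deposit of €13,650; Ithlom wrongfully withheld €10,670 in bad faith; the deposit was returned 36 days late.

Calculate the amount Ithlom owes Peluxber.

Trebled: 3 × €10,670 = €32,010
Minimum €810: €32,010 meets the minimum, no increase.
Late-return penalty: 36 × €230 = €8,280
Damages plus late penalty: €32,010 + €8,280 = €40,290
Costs and fees: 10% of €40,290 = €4,029
Total recovery: €40,290 + €4,029 = €44,319

€44,319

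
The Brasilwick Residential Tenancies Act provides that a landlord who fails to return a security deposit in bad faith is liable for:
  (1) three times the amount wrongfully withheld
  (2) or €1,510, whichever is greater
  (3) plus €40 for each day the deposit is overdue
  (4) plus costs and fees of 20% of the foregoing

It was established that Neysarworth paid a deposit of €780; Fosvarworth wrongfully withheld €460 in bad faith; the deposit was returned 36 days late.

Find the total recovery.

€3,540

Trebled: 3 × €460 = €1,380
Minimum €1,510: €1,380 is below the minimum → €1,510
Late-return penalty: 36 × €40 = €1,440
Damages plus late penalty: €1,510 + €1,440 = €2,950
Costs and fees: 20% of €2,950 = €590
Total recovery: €2,950 + €590 = €3,540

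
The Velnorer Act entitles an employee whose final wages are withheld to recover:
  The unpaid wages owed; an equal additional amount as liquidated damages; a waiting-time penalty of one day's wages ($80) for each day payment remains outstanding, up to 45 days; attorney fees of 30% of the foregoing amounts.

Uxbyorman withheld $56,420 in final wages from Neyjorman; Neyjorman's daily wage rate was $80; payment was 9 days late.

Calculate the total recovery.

Liquidated damages (equal amount): $56,420
Penalty days: min(9, 45) = 9
Waiting-time penalty: 9 × $80 = $720
Subtotal: $56,420 + $56,420 + $720 = $113,560
Attorney fees: 30% of $113,560 = $34,068
Total award: $113,560 + $34,068 = $147,628

$147,628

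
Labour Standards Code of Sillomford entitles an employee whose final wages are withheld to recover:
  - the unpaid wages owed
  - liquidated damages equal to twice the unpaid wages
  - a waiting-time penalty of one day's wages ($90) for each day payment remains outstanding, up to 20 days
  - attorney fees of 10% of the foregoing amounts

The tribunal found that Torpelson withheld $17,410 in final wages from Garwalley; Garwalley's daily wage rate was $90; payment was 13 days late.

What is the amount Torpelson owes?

Doubled: 2 × $17,410 = $34,820
Penalty days: min(13, 20) = 13
Waiting-time penalty: 13 × $90 = $1,170
Subtotal: $17,410 + $34,820 + $1,170 = $53,400
Attorney fees: 10% of $53,400 = $5,340
Total award: $53,400 + $5,340 = $58,740

$58,740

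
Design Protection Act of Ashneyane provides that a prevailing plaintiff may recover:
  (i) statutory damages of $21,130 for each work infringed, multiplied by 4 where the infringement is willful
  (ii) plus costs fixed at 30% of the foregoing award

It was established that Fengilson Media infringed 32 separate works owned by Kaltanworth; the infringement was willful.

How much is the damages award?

$3,516,032

Statutory damages: 32 × $21,130 = $676,160
Multiplied by 4: 4 × $676,160 = $2,704,640
Costs: 30% of $2,704,640 = $811,392
Award plus costs: $2,704,640 + $811,392 = $3,516,032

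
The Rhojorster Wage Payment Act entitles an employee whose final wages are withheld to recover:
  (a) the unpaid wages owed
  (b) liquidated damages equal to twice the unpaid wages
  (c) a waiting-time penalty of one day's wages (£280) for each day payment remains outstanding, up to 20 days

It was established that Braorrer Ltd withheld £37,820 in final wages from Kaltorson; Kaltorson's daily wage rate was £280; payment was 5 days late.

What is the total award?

Doubled: 2 × £37,820 = £75,640
Penalty days: min(5, 20) = 5
Waiting-time penalty: 5 × £280 = £1,400
Total award: £37,820 + £75,640 + £1,400 = £114,860

£114,860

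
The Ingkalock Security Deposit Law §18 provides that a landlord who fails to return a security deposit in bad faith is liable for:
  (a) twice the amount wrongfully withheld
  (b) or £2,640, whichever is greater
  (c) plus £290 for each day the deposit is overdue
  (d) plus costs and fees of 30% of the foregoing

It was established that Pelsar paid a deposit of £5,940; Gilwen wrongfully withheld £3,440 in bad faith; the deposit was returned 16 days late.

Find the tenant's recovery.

£14,976

Doubled: 2 × £3,440 = £6,880
Minimum £2,640: £6,880 meets the minimum, no increase.
Late-return penalty: 16 × £290 = £4,640
Damages plus late penalty: £6,880 + £4,640 = £11,520
Costs and fees: 30% of £11,520 = £3,456
Total recovery: £11,520 + £3,456 = £14,976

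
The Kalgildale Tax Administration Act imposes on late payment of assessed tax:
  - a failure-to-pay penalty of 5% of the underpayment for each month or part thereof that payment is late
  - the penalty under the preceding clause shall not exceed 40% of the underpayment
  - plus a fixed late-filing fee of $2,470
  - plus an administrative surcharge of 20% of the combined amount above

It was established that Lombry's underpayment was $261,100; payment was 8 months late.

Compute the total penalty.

$128,292

Accrued rate: 5% × 8 = 40%, capped at 40% → 40%
Failure-to-pay penalty: 40% of $261,100 = $104,440
Penalty before surcharge: $104,440 + $2,470 = $106,910
Administrative surcharge: 20% of $106,910 = $21,382
Total penalty: $106,910 + $21,382 = $128,292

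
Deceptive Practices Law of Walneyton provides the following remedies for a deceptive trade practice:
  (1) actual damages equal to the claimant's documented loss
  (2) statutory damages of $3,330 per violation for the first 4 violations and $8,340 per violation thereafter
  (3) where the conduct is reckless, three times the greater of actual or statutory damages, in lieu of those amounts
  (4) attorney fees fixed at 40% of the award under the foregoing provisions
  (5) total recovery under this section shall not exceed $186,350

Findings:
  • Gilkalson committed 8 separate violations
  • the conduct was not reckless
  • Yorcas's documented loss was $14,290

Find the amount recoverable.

First 4 violations: 4 × $3,330 = $13,320
Remaining violations: (8 − 4) × $8,340 = $33,360
Statutory damages: $13,320 + $33,360 = $46,680
Conduct not reckless: the in-lieu enhancement does not apply.
Actual plus statutory damages: $14,290 + $46,680 = $60,970
Attorney fees: 40% of $60,970 = $24,388
Total before cap: $60,970 + $24,388 = $85,358
Cap at $186,350: $85,358 is within the cap, no reduction.

Total recovery: $85,358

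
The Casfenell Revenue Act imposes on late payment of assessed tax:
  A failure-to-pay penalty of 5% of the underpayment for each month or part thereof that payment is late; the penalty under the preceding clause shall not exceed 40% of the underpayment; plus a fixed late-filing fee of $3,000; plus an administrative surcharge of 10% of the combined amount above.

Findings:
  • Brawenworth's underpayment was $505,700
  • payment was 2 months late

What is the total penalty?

Accrued rate: 5% × 2 = 10%, capped at 40% → 10%
Failure-to-pay penalty: 10% of $505,700 = $50,570
Penalty before surcharge: $50,570 + $3,000 = $53,570
Administrative surcharge: 10% of $53,570 = $5,357
Total penalty: $53,570 + $5,357 = $58,927

Penalty: $58,927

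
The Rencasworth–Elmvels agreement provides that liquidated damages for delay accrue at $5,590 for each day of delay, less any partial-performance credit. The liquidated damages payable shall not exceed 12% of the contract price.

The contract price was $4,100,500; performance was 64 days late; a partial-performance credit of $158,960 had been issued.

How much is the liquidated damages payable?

Per-day damages: 64 × $5,590 = $357,760
Less partial-performance credit: $357,760 − $158,960 = $198,800
Cap: 12% of $4,100,500 = $492,060
Cap at $492,060: $198,800 is within the cap, no reduction.

$198,800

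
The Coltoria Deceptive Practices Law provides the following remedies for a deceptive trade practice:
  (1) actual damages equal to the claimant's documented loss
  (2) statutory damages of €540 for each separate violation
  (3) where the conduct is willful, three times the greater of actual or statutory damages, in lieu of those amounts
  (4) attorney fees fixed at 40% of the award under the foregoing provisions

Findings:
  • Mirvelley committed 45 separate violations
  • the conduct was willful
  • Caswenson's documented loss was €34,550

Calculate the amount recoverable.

Statutory damages: 45 × €540 = €24,300
Greater of actual damages (€34,550) or statutory damages (€24,300): €34,550
Trebled: 3 × €34,550 = €103,650
Attorney fees: 40% of €103,650 = €41,460
Total recovery: €103,650 + €41,460 = €145,110

€145,110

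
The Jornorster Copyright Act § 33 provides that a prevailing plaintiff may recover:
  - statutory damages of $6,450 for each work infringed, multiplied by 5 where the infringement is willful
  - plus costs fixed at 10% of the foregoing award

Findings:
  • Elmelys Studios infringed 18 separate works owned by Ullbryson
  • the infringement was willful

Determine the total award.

Award: $638,550

Statutory damages: 18 × $6,450 = $116,100
Multiplied by 5: 5 × $116,100 = $580,500
Costs: 10% of $580,500 = $58,050
Award plus costs: $580,500 + $58,050 = $638,550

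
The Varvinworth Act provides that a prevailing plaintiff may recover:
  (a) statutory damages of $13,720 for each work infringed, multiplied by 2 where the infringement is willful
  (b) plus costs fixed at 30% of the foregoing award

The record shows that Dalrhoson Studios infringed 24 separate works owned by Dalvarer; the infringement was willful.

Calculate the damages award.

$856,128

Statutory damages: 24 × $13,720 = $329,280
Doubled: 2 × $329,280 = $658,560
Costs: 30% of $658,560 = $197,568
Award plus costs: $658,560 + $197,568 = $856,128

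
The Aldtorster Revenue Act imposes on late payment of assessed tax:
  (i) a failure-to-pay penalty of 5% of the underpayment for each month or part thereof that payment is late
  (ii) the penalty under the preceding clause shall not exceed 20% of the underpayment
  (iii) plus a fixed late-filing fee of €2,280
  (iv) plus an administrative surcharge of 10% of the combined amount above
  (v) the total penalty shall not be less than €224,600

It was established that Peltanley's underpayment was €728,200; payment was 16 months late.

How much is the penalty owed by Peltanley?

Accrued rate: 5% × 16 = 80%, capped at 20% → 20%
Failure-to-pay penalty: 20% of €728,200 = €145,640
Penalty before surcharge: €145,640 + €2,280 = €147,920
Administrative surcharge: 10% of €147,920 = €14,792
Total penalty: €147,920 + €14,792 = €162,712
Minimum €224,600: €162,712 is below the minimum → €224,600

€224,600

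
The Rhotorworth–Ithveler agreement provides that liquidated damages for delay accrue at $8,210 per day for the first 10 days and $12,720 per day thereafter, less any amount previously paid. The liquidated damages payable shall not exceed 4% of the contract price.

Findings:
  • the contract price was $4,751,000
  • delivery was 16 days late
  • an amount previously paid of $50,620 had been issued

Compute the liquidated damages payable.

First 10 days: 10 × $8,210 = $82,100
Remaining days: (16 − 10) × $12,720 = $76,320
Accrued per-day damages: $82,100 + $76,320 = $158,420
Less amount previously paid: $158,420 − $50,620 = $107,800
Cap: 4% of $4,751,000 = $190,040
Cap at $190,040: $107,800 is within the cap, no reduction.

Liquidated damages: $107,800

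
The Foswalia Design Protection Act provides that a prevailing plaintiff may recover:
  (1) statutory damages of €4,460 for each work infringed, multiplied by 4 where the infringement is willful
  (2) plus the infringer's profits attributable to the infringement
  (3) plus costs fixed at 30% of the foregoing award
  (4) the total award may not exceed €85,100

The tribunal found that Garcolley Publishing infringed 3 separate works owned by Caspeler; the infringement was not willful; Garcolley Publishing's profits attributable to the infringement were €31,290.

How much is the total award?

€58,071

Statutory damages: 3 × €4,460 = €13,380
Infringement not willful: no ×4 enhancement.
Combined award: €13,380 + €31,290 = €44,670
Costs: 30% of €44,670 = €13,401
Award plus costs: €44,670 + €13,401 = €58,071
Cap at €85,100: €58,071 is within the cap, no reduction.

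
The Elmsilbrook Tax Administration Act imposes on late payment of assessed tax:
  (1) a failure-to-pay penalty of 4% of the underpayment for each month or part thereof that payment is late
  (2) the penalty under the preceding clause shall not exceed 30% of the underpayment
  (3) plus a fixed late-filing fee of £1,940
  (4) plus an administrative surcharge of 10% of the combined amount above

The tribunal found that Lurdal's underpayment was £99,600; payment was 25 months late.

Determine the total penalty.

Accrued rate: 4% × 25 = 100%, capped at 30% → 30%
Failure-to-pay penalty: 30% of £99,600 = £29,880
Penalty before surcharge: £29,880 + £1,940 = £31,820
Administrative surcharge: 10% of £31,820 = £3,182
Total penalty: £31,820 + £3,182 = £35,002

£35,002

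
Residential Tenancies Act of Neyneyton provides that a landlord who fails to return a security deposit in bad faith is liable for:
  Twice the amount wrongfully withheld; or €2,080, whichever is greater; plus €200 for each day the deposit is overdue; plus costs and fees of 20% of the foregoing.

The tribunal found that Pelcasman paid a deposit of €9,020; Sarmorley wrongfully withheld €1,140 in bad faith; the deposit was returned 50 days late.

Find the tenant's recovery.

Doubled: 2 × €1,140 = €2,280
Minimum €2,080: €2,280 meets the minimum, no increase.
Late-return penalty: 50 × €200 = €10,000
Damages plus late penalty: €2,280 + €10,000 = €12,280
Costs and fees: 20% of €12,280 = €2,456
Total recovery: €12,280 + €2,456 = €14,736

€14,736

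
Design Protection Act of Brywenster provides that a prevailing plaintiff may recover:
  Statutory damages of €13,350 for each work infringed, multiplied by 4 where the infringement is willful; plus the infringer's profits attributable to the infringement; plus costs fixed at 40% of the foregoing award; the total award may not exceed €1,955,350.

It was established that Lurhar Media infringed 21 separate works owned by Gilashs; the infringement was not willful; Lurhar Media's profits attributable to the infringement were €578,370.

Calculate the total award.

€1,202,208

Statutory damages: 21 × €13,350 = €280,350
Infringement not willful: no ×4 enhancement.
Combined award: €280,350 + €578,370 = €858,720
Costs: 40% of €858,720 = €343,488
Award plus costs: €858,720 + €343,488 = €1,202,208
Cap at €1,955,350: €1,202,208 is within the cap, no reduction.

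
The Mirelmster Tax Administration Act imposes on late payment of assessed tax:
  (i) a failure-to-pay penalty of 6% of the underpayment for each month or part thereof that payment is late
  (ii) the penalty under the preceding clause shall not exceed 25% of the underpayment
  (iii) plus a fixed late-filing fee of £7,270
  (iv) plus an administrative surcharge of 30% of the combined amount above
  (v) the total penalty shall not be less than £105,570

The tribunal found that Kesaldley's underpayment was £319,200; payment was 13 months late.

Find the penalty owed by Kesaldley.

Accrued rate: 6% × 13 = 78%, capped at 25% → 25%
Failure-to-pay penalty: 25% of £319,200 = £79,800
Penalty before surcharge: £79,800 + £7,270 = £87,070
Administrative surcharge: 30% of £87,070 = £26,121
Total penalty: £87,070 + £26,121 = £113,191
Minimum £105,570: £113,191 meets the minimum, no increase.

Penalty: £113,191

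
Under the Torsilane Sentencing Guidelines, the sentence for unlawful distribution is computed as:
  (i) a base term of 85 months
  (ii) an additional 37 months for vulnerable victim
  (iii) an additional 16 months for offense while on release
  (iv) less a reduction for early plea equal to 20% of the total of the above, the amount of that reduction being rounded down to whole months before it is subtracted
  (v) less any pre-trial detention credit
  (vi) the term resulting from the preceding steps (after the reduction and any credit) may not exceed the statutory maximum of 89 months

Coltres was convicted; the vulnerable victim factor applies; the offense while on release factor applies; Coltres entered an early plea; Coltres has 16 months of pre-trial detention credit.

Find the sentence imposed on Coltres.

Sentence: 89 months

Vulnerable victim enhancement: +37 months
Offense while on release enhancement: +16 months
Adjusted term: 85 months + 37 months + 16 months = 138 months
Early plea reduction: 20% of 138 months = 27 months (rounded down)
After reduction: 138 − 27 = 111 months
Less pre-trial detention credit: 111 months − 16 months = 95 months
Cap at 89 months: 95 months exceeds the cap → 89 months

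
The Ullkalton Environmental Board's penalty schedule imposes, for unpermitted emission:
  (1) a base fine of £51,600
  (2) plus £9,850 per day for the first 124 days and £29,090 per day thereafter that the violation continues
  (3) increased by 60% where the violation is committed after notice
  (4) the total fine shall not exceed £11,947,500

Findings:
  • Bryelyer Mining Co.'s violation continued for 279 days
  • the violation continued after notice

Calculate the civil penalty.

First 124 days: 124 × £9,850 = £1,221,400
Remaining days: (279 − 124) × £29,090 = £4,508,950
Per-day component: £1,221,400 + £4,508,950 = £5,730,350
Base plus per-day: £51,600 + £5,730,350 = £5,781,950
Enhancement: 60% of £5,781,950 = £3,469,170
Enhanced fine: £5,781,950 + £3,469,170 = £9,251,120
Cap at £11,947,500: £9,251,120 is within the cap, no reduction.

£9,251,120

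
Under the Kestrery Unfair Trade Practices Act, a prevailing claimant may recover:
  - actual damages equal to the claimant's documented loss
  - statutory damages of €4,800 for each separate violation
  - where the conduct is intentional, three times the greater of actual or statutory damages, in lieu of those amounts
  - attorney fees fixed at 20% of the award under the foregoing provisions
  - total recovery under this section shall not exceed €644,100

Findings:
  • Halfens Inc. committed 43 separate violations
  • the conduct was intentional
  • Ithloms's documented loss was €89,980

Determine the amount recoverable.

€644,100

Statutory damages: 43 × €4,800 = €206,400
Greater of actual damages (€89,980) or statutory damages (€206,400): €206,400
Trebled: 3 × €206,400 = €619,200
Attorney fees: 20% of €619,200 = €123,840
Total before cap: €619,200 + €123,840 = €743,040
Cap at €644,100: €743,040 exceeds the cap → €644,100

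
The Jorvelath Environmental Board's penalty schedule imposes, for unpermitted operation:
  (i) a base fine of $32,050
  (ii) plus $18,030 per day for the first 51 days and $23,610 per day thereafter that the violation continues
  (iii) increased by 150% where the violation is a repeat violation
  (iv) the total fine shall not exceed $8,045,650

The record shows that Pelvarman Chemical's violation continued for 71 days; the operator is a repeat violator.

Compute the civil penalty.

First 51 days: 51 × $18,030 = $919,530
Remaining days: (71 − 51) × $23,610 = $472,200
Per-day component: $919,530 + $472,200 = $1,391,730
Base plus per-day: $32,050 + $1,391,730 = $1,423,780
Enhancement: 150% of $1,423,780 = $2,135,670
Enhanced fine: $1,423,780 + $2,135,670 = $3,559,450
Cap at $8,045,650: $3,559,450 is within the cap, no reduction.

Civil penalty: $3,559,450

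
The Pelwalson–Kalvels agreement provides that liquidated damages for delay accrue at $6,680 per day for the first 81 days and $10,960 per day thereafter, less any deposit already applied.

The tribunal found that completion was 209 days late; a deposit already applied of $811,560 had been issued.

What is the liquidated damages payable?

First 81 days: 81 × $6,680 = $541,080
Remaining days: (209 − 81) × $10,960 = $1,402,880
Accrued per-day damages: $541,080 + $1,402,880 = $1,943,960
Less deposit already applied: $1,943,960 − $811,560 = $1,132,400

$1,132,400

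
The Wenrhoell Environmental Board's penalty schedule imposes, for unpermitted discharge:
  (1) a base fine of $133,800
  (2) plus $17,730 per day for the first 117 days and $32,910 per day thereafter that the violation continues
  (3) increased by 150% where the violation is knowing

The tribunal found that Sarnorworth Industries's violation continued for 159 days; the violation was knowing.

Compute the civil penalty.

$8,976,075

First 117 days: 117 × $17,730 = $2,074,410
Remaining days: (159 − 117) × $32,910 = $1,382,220
Per-day component: $2,074,410 + $1,382,220 = $3,456,630
Base plus per-day: $133,800 + $3,456,630 = $3,590,430
Enhancement: 150% of $3,590,430 = $5,385,645
Enhanced fine: $3,590,430 + $5,385,645 = $8,976,075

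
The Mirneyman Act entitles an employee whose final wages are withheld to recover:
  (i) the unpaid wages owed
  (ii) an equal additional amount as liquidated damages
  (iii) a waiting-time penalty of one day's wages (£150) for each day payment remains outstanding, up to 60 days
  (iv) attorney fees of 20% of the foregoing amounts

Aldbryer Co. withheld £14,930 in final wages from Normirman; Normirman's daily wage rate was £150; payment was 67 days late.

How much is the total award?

£46,632

Liquidated damages (equal amount): £14,930
Penalty days: min(67, 60) = 60
Waiting-time penalty: 60 × £150 = £9,000
Subtotal: £14,930 + £14,930 + £9,000 = £38,860
Attorney fees: 20% of £38,860 = £7,772
Total award: £38,860 + £7,772 = £46,632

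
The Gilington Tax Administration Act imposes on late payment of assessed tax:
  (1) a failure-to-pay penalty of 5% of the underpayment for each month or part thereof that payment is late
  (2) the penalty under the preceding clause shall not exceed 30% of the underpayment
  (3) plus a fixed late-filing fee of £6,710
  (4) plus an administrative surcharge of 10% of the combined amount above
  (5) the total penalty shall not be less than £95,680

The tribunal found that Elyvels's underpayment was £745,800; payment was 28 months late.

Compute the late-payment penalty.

£253,495

Accrued rate: 5% × 28 = 140%, capped at 30% → 30%
Failure-to-pay penalty: 30% of £745,800 = £223,740
Penalty before surcharge: £223,740 + £6,710 = £230,450
Administrative surcharge: 10% of £230,450 = £23,045
Total penalty: £230,450 + £23,045 = £253,495
Minimum £95,680: £253,495 meets the minimum, no increase.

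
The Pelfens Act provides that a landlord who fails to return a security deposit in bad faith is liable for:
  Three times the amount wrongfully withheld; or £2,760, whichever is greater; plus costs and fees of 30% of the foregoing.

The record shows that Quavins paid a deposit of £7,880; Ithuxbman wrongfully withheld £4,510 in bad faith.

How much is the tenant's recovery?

£17,589

Trebled: 3 × £4,510 = £13,530
Minimum £2,760: £13,530 meets the minimum, no increase.
Costs and fees: 30% of £13,530 = £4,059
Total recovery: £13,530 + £4,059 = £17,589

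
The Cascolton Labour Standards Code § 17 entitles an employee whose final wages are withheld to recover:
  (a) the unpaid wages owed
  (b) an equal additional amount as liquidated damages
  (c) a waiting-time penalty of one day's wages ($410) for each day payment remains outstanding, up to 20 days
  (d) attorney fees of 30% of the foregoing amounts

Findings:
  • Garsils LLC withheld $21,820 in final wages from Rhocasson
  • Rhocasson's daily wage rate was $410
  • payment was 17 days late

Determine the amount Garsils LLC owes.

$65,793

Liquidated damages (equal amount): $21,820
Penalty days: min(17, 20) = 17
Waiting-time penalty: 17 × $410 = $6,970
Subtotal: $21,820 + $21,820 + $6,970 = $50,610
Attorney fees: 30% of $50,610 = $15,183
Total award: $50,610 + $15,183 = $65,793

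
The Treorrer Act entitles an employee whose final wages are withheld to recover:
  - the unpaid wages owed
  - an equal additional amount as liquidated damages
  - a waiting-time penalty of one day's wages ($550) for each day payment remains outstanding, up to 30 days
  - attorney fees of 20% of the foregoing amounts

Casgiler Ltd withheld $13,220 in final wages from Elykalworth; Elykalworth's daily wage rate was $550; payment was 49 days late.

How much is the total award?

Liquidated damages (equal amount): $13,220
Penalty days: min(49, 30) = 30
Waiting-time penalty: 30 × $550 = $16,500
Subtotal: $13,220 + $13,220 + $16,500 = $42,940
Attorney fees: 20% of $42,940 = $8,588
Total award: $42,940 + $8,588 = $51,528

Total award: $51,528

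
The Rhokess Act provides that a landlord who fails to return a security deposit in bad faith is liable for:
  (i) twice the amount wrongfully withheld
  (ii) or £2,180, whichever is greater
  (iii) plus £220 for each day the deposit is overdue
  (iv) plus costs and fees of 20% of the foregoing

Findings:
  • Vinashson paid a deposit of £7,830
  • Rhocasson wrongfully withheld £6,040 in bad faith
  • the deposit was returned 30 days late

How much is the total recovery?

£22,416

Doubled: 2 × £6,040 = £12,080
Minimum £2,180: £12,080 meets the minimum, no increase.
Late-return penalty: 30 × £220 = £6,600
Damages plus late penalty: £12,080 + £6,600 = £18,680
Costs and fees: 20% of £18,680 = £3,736
Total recovery: £18,680 + £3,736 = £22,416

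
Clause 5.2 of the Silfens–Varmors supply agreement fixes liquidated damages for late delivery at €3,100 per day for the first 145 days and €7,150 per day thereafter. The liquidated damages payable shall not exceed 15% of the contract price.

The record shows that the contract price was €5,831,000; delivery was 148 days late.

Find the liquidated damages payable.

First 145 days: 145 × €3,100 = €449,500
Remaining days: (148 − 145) × €7,150 = €21,450
Accrued per-day damages: €449,500 + €21,450 = €470,950
Cap: 15% of €5,831,000 = €874,650
Cap at €874,650: €470,950 is within the cap, no reduction.

€470,950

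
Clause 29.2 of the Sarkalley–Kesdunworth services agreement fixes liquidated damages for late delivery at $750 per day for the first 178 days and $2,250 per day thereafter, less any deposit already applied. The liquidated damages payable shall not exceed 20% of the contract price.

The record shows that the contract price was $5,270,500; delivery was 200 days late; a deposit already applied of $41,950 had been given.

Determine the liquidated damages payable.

Liquidated damages: $141,050

First 178 days: 178 × $750 = $133,500
Remaining days: (200 − 178) × $2,250 = $49,500
Accrued per-day damages: $133,500 + $49,500 = $183,000
Less deposit already applied: $183,000 − $41,950 = $141,050
Cap: 20% of $5,270,500 = $1,054,100
Cap at $1,054,100: $141,050 is within the cap, no reduction.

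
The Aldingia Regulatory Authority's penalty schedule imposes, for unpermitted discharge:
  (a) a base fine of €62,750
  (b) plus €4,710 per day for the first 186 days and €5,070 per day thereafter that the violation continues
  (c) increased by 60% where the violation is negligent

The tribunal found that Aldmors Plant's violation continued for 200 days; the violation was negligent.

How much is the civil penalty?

€1,615,664

First 186 days: 186 × €4,710 = €876,060
Remaining days: (200 − 186) × €5,070 = €70,980
Per-day component: €876,060 + €70,980 = €947,040
Base plus per-day: €62,750 + €947,040 = €1,009,790
Enhancement: 60% of €1,009,790 = €605,874
Enhanced fine: €1,009,790 + €605,874 = €1,615,664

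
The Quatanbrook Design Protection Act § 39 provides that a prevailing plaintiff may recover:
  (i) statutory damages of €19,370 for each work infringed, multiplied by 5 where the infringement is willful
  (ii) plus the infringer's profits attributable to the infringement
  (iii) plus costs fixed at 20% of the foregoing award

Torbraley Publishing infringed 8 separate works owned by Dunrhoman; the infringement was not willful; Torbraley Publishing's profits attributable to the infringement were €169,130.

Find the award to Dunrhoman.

Statutory damages: 8 × €19,370 = €154,960
Infringement not willful: no ×5 enhancement.
Combined award: €154,960 + €169,130 = €324,090
Costs: 20% of €324,090 = €64,818
Award plus costs: €324,090 + €64,818 = €388,908

€388,908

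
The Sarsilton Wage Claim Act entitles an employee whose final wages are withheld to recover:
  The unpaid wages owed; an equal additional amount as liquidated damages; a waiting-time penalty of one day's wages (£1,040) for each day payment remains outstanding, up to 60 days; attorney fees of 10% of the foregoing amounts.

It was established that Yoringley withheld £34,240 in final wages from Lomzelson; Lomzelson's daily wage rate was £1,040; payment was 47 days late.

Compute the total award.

£129,096

Liquidated damages (equal amount): £34,240
Penalty days: min(47, 60) = 47
Waiting-time penalty: 47 × £1,040 = £48,880
Subtotal: £34,240 + £34,240 + £48,880 = £117,360
Attorney fees: 10% of £117,360 = £11,736
Total award: £117,360 + £11,736 = £129,096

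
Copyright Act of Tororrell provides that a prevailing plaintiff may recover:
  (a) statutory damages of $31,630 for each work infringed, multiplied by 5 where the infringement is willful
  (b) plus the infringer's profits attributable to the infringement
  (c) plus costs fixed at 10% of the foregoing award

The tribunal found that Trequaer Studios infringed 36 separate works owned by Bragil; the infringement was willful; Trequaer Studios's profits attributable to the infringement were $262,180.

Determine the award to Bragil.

$6,551,138

Statutory damages: 36 × $31,630 = $1,138,680
Multiplied by 5: 5 × $1,138,680 = $5,693,400
Combined award: $5,693,400 + $262,180 = $5,955,580
Costs: 10% of $5,955,580 = $595,558
Award plus costs: $5,955,580 + $595,558 = $6,551,138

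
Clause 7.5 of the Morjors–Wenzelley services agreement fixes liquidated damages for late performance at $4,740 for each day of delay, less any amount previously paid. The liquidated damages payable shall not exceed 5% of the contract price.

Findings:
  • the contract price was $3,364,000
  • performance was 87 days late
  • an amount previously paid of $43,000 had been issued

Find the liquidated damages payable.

Per-day damages: 87 × $4,740 = $412,380
Less amount previously paid: $412,380 − $43,000 = $369,380
Cap: 5% of $3,364,000 = $168,200
Cap at $168,200: $369,380 exceeds the cap → $168,200

$168,200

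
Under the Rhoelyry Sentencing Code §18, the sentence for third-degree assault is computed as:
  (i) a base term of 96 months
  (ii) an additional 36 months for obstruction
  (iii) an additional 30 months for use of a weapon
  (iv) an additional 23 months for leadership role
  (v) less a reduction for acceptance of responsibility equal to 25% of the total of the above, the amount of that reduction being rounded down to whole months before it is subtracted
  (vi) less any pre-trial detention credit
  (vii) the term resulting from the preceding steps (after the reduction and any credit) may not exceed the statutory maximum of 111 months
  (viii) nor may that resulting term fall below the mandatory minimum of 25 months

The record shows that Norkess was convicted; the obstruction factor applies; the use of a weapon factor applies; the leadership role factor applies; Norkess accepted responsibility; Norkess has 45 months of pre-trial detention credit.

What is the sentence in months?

94 months

Obstruction enhancement: +36 months
Use of a weapon enhancement: +30 months
Leadership role enhancement: +23 months
Adjusted term: 96 months + 36 months + 30 months + 23 months = 185 months
Acceptance of responsibility reduction: 25% of 185 months = 46 months (rounded down)
After reduction: 185 − 46 = 139 months
Less pre-trial detention credit: 139 months − 45 months = 94 months
Cap at 111 months: 94 months is within the cap, no reduction.
Minimum 25 months: 94 months meets the minimum, no increase.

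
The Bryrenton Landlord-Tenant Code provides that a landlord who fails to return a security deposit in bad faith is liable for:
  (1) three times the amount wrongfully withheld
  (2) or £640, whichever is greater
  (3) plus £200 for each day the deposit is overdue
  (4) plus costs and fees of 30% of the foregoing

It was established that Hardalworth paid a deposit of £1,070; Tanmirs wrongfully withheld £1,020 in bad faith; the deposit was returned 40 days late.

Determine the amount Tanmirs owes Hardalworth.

£14,378

Trebled: 3 × £1,020 = £3,060
Minimum £640: £3,060 meets the minimum, no increase.
Late-return penalty: 40 × £200 = £8,000
Damages plus late penalty: £3,060 + £8,000 = £11,060
Costs and fees: 30% of £11,060 = £3,318
Total recovery: £11,060 + £3,318 = £14,378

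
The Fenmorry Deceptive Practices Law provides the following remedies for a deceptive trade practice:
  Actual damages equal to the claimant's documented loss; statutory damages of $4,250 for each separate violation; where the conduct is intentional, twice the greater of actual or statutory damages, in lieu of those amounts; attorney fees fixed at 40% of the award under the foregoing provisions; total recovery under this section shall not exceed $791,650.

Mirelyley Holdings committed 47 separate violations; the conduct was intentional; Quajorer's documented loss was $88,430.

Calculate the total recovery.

$559,300

Statutory damages: 47 × $4,250 = $199,750
Greater of actual damages ($88,430) or statutory damages ($199,750): $199,750
Doubled: 2 × $199,750 = $399,500
Attorney fees: 40% of $399,500 = $159,800
Total before cap: $399,500 + $159,800 = $559,300
Cap at $791,650: $559,300 is within the cap, no reduction.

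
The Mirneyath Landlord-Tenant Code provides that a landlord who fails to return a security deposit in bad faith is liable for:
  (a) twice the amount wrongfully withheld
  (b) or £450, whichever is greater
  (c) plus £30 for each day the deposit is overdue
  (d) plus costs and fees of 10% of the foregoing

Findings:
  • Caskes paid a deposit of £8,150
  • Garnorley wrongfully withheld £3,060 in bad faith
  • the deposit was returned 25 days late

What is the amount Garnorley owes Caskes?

£7,557

Doubled: 2 × £3,060 = £6,120
Minimum £450: £6,120 meets the minimum, no increase.
Late-return penalty: 25 × £30 = £750
Damages plus late penalty: £6,120 + £750 = £6,870
Costs and fees: 10% of £6,870 = £687
Total recovery: £6,870 + £687 = £7,557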